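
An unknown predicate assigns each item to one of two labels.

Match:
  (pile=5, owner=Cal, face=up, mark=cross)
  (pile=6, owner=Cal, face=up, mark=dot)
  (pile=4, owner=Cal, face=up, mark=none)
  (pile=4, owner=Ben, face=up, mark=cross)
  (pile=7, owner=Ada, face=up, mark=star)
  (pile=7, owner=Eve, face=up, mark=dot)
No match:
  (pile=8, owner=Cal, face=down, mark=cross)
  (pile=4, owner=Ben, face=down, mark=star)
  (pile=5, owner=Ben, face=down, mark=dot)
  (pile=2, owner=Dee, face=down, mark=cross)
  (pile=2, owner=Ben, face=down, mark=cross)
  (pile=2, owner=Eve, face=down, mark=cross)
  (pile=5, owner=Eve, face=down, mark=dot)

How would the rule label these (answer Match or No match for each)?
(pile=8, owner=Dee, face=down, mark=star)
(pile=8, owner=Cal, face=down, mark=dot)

The distinguishing property — face is up — holds for all the 'Match' cases and none of the 'No match' cases.
(pile=8, owner=Dee, face=down, mark=star): No match (face is down).
(pile=8, owner=Cal, face=down, mark=dot): No match (face is down).

No match, No match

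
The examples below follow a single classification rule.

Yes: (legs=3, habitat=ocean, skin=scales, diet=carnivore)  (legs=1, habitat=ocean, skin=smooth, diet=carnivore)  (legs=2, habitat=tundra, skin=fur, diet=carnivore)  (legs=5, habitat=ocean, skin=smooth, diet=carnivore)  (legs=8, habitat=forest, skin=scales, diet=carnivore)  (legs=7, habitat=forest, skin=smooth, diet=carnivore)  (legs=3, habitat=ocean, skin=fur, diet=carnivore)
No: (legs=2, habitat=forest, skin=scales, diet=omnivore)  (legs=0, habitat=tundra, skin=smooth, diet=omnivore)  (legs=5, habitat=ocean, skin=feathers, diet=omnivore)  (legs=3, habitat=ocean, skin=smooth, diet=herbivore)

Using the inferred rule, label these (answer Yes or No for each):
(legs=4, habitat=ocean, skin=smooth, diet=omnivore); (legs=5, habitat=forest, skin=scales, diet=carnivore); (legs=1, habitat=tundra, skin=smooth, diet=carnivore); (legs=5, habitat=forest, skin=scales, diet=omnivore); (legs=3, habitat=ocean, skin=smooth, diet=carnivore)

No, Yes, Yes, No, Yes

The classifier is using: diet is carnivore.
(legs=4, habitat=ocean, skin=smooth, diet=omnivore): diet is omnivore, does not fit → No.
(legs=5, habitat=forest, skin=scales, diet=carnivore): diet is carnivore, qualifies → Yes.
(legs=1, habitat=tundra, skin=smooth, diet=carnivore): diet is carnivore, qualifies → Yes.
(legs=5, habitat=forest, skin=scales, diet=omnivore): diet is omnivore, does not fit → No.
(legs=3, habitat=ocean, skin=smooth, diet=carnivore): diet is carnivore, qualifies → Yes.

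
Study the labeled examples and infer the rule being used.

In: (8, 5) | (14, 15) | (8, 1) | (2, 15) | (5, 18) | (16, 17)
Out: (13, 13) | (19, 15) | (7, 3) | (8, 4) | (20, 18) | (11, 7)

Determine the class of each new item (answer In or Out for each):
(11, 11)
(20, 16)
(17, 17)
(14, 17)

The distinguishing property — sum is odd — holds for all the 'In' cases and none of the 'Out' cases.
(11, 11) → 11+11 = 22 → Out.
(20, 16) → 20+16 = 36 → Out.
(17, 17) → 17+17 = 34 → Out.
(14, 17) → 14+17 = 31 → In.

Out, Out, Out, In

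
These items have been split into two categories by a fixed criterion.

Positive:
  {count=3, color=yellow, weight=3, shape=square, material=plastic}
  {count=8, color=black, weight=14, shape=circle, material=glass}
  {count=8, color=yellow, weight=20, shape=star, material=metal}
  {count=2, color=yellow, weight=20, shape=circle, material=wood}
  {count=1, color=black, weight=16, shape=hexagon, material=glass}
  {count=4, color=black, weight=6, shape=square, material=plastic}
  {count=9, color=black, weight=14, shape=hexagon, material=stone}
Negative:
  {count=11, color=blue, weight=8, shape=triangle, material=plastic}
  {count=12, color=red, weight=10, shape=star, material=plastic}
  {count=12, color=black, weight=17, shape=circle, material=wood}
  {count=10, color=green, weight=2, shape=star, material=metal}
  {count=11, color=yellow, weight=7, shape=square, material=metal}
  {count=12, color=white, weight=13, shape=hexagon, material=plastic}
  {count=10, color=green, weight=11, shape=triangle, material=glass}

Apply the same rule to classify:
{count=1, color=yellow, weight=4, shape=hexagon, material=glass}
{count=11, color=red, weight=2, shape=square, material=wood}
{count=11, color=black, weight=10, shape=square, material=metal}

Positive, Negative, Negative

The classifier is using: count ≤ 9.
{count=1, color=yellow, weight=4, shape=hexagon, material=glass} → count = 1 → Positive.
{count=11, color=red, weight=2, shape=square, material=wood} → count = 11 → Negative.
{count=11, color=black, weight=10, shape=square, material=metal} → count = 11 → Negative.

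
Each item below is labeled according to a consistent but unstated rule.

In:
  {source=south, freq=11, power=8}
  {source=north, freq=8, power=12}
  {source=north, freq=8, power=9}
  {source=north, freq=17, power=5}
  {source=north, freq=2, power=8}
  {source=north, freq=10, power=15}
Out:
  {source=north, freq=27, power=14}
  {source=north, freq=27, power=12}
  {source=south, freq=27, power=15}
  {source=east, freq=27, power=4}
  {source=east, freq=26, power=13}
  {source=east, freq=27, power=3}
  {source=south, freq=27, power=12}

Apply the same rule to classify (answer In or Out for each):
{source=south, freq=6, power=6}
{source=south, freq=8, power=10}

Every 'In' example satisfies: freq ≤ 17. None of the 'Out' examples do.
{source=south, freq=6, power=6} — freq = 6, hence In. {source=south, freq=8, power=10} — freq = 8, hence In.

In, In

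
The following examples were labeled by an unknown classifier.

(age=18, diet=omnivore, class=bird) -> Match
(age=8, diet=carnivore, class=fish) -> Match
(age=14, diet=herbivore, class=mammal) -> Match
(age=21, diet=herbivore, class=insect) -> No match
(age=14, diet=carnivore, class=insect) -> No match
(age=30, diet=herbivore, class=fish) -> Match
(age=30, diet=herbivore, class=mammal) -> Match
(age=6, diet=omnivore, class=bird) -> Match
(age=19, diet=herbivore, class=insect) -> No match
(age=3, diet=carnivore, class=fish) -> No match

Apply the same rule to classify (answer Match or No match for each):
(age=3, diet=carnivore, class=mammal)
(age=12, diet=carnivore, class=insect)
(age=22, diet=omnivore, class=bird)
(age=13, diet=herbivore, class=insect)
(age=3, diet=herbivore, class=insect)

Rule: class is not insect AND age ≥ 6. This holds for each 'Match' example and fails for each 'No match' one.
(age=3, diet=carnivore, class=mammal) → class is mammal, age = 3 → No match.
(age=12, diet=carnivore, class=insect) → class is insect, age = 12 → No match.
(age=22, diet=omnivore, class=bird) → class is bird, age = 22 → Match.
(age=13, diet=herbivore, class=insect) → class is insect, age = 13 → No match.
(age=3, diet=herbivore, class=insect) → class is insect, age = 3 → No match.

No match, No match, Match, No match, No match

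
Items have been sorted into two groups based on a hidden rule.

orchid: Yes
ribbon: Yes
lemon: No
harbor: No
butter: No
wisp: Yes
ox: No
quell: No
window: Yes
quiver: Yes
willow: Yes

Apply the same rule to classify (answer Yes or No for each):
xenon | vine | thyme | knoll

No, Yes, No, No

A rule that fits every label: contains 'i' — true of each 'Yes' example, false of each 'No' one.
xenon — no 'i', hence No. vine — has 'i', hence Yes. thyme — no 'i', hence No. knoll — no 'i', hence No.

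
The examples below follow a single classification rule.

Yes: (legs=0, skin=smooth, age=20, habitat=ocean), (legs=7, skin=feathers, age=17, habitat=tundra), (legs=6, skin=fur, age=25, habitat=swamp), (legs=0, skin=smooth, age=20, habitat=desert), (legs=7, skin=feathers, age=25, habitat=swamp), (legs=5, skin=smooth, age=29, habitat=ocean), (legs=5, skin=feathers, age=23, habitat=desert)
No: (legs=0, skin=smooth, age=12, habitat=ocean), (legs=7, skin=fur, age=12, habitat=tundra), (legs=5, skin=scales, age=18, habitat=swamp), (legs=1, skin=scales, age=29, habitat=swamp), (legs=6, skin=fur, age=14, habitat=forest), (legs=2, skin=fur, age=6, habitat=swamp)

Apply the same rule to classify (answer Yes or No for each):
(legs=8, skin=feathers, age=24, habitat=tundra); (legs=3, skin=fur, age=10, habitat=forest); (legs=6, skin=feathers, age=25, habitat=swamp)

Yes, No, Yes

The pattern is that an item is 'Yes' exactly when: skin is not scales AND age ≥ 17.
Yes: (legs=8, skin=feathers, age=24, habitat=tundra), since skin is feathers, age = 24.
No: (legs=3, skin=fur, age=10, habitat=forest), since skin is fur, age = 10.
Yes: (legs=6, skin=feathers, age=25, habitat=swamp), since skin is feathers, age = 25.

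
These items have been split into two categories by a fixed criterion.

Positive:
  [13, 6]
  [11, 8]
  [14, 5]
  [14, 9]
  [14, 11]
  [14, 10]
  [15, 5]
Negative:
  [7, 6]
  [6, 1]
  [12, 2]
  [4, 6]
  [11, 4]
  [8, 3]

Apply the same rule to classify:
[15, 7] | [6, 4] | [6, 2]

The pattern is that an item is 'Positive' exactly when: sum ≥ 19.
[15, 7]: Positive (15+7 = 22). [6, 4]: Negative (6+4 = 10). [6, 2]: Negative (6+2 = 8).

Positive, Negative, Negative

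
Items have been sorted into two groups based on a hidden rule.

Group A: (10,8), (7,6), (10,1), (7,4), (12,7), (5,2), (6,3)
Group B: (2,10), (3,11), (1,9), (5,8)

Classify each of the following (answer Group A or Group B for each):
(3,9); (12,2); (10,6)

Group B, Group A, Group A

The common property of the 'Group A' items is: first > second. No 'Group B' item has it.
(3,9): 3 < 9, fails the rule → Group B. (12,2): 12 > 2, qualifies → Group A. (10,6): 10 > 6, qualifies → Group A.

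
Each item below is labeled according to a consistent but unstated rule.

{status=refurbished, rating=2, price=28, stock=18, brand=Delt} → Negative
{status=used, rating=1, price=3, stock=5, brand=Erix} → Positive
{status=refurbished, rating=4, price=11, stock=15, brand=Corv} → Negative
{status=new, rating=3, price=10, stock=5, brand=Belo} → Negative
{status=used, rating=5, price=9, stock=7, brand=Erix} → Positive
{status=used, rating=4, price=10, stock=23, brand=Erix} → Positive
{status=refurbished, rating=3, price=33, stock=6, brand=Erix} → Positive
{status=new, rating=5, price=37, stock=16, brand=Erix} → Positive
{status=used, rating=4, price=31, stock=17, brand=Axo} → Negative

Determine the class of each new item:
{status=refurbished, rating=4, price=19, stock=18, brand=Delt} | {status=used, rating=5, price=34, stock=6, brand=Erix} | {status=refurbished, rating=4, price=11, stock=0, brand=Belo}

Negative, Positive, Negative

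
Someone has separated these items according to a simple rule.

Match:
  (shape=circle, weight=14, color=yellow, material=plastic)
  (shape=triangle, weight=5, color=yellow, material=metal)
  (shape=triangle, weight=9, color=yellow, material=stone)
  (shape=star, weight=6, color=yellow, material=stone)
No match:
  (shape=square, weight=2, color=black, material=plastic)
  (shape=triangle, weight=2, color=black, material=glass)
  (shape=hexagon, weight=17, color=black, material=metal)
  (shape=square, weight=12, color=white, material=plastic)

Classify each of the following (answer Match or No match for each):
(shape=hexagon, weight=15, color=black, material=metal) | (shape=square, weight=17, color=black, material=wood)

The common property of the 'Match' items is: color is yellow. No 'No match' item has it.
(shape=hexagon, weight=15, color=black, material=metal): color is black — does not fit, so No match. (shape=square, weight=17, color=black, material=wood): color is black — does not fit, so No match.

No match, No match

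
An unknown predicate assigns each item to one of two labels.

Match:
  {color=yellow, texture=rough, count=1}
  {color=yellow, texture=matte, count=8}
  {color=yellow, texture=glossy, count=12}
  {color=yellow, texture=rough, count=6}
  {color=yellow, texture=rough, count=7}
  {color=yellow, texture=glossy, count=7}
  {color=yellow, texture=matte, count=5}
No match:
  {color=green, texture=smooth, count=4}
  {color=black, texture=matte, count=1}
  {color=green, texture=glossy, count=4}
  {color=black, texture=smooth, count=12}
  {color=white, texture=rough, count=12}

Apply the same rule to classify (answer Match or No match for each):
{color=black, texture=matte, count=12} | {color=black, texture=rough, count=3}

Rule: color is yellow. This holds for each 'Match' example and fails for each 'No match' one.
{color=black, texture=matte, count=12} — color is black, hence No match. {color=black, texture=rough, count=3} — color is black, hence No match.

No match, No match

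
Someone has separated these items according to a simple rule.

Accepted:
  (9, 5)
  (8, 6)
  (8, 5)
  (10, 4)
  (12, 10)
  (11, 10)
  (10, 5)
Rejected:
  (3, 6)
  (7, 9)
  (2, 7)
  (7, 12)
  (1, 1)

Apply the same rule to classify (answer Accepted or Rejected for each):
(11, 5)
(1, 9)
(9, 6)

Accepted, Rejected, Accepted

All 'Accepted' examples share one property — first > second — and every 'Rejected' example lacks it.
(11, 5): 11 > 5 — satisfies this, so Accepted. (1, 9): 1 < 9 — fails this test, so Rejected. (9, 6): 9 > 6 — satisfies this, so Accepted.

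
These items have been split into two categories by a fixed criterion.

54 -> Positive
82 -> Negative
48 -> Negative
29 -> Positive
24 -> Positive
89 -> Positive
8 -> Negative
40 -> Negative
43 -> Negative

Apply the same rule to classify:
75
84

Comparing the two groups points to one rule — ≡ 4 (mod 5).
75: Negative (75 mod 5 = 0).
84: Positive (84 mod 5 = 4).

Negative, Positive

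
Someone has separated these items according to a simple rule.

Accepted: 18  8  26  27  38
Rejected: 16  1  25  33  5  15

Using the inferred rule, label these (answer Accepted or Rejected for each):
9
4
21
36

Accepted, Rejected, Rejected, Accepted

Rule: digit sum ≥ 8. This holds for each 'Accepted' example and fails for each 'Rejected' one.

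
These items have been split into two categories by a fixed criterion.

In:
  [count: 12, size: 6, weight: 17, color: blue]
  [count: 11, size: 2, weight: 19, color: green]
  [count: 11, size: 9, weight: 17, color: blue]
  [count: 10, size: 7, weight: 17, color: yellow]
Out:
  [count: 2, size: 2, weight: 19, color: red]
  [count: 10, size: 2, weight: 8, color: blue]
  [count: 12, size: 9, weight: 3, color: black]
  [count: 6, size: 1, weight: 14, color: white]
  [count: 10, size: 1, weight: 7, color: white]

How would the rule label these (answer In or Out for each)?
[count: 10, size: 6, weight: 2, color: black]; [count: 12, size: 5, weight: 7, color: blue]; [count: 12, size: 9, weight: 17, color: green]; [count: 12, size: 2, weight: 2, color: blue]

Out, Out, In, Out

Rule: count ≥ 6 AND weight ≥ 17. This holds for each 'In' example and fails for each 'Out' one.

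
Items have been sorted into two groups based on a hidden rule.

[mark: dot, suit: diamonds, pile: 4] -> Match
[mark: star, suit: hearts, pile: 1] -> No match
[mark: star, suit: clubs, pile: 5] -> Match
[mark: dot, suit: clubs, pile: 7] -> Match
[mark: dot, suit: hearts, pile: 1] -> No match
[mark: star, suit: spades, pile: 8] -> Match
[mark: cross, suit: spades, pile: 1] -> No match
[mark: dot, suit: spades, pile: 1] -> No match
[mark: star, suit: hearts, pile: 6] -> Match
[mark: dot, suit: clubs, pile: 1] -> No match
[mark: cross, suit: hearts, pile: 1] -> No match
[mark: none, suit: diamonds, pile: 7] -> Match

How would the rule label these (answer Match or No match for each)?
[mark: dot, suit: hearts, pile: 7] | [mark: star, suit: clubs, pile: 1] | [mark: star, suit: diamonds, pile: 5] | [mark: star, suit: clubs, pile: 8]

Match, No match, Match, Match

All 'Match' examples share one property — pile ≥ 4 — and every 'No match' example lacks it.
[mark: dot, suit: hearts, pile: 7]: pile = 7 — passes, so Match.
[mark: star, suit: clubs, pile: 1]: pile = 1 — does not fit, so No match.
[mark: star, suit: diamonds, pile: 5]: pile = 5 — passes, so Match.
[mark: star, suit: clubs, pile: 8]: pile = 8 — passes, so Match.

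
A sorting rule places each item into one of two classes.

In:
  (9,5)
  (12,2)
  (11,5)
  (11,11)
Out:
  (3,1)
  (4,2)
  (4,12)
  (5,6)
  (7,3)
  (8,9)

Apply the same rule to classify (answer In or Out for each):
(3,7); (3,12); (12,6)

Out, Out, In

The rule appears to be: first ≥ 9.
(3,7) — first 3, hence Out.
(3,12) — first 3, hence Out.
(12,6) — first 12, hence In.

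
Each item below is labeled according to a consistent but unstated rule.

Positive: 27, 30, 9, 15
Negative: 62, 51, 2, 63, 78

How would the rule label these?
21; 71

Positive, Negative

All 'Positive' examples share one property — multiple of 3 AND at most 30 — and every 'Negative' example lacks it.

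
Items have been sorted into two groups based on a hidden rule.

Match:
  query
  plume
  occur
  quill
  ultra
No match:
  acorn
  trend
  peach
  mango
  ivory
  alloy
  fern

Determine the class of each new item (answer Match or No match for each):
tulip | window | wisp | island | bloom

Match, No match, No match, No match, No match

The distinguishing property — contains 'u' — holds for all the 'Match' cases and none of the 'No match' cases.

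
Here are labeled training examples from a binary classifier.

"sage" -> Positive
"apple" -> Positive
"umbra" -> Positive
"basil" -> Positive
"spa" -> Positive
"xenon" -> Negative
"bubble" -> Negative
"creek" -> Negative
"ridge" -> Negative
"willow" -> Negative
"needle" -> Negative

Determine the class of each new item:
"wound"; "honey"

Negative, Negative

The common property of the 'Positive' items is: contains 'a'. No 'Negative' item has it.
"wound": Negative (no 'a'). "honey": Negative (no 'a').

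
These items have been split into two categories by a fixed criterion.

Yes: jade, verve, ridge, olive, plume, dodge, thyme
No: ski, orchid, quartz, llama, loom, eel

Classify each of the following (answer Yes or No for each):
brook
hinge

No, Yes

One predicate separates the groups cleanly: ends with 'e'.
brook → ends with 'k' → No. hinge → ends with 'e' → Yes.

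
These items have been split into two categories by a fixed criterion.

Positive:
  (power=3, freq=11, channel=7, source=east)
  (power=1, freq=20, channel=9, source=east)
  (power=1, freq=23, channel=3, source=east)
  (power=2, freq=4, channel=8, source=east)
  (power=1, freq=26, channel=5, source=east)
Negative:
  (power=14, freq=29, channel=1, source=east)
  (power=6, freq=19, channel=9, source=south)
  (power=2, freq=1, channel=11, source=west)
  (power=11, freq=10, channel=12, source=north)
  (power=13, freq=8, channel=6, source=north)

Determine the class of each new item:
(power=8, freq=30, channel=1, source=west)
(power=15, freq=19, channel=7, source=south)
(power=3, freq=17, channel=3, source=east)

Negative, Negative, Positive

The classifier is using: source is east AND freq ≤ 26.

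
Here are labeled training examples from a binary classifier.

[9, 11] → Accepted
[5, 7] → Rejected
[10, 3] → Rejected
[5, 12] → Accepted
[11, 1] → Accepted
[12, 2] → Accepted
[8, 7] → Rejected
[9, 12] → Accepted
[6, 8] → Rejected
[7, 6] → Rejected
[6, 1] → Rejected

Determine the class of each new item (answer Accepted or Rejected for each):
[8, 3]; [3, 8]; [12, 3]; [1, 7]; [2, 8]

Rejected, Rejected, Accepted, Rejected, Rejected

One predicate separates the groups cleanly: max ≥ 11.
Rejected: [8, 3], since max 8.
Rejected: [3, 8], since max 8.
Accepted: [12, 3], since max 12.
Rejected: [1, 7], since max 7.
Rejected: [2, 8], since max 8.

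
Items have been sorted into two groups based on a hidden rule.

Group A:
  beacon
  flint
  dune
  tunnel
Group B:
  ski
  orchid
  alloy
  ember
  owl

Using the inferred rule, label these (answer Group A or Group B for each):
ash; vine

'Group A' ⟺ contains 'n'.
Group B: ash, since no 'n'. Group A: vine, since has 'n'.

Group B, Group A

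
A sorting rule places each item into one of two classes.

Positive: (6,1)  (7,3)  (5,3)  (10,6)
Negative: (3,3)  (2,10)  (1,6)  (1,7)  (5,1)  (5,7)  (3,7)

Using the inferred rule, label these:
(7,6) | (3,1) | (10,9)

Positive, Negative, Positive

A rule that fits every label: first > second AND sum ≥ 7 — true of each 'Positive' example, false of each 'Negative' one.
(7,6): 7 > 6, 7+6 = 13, meets the rule → Positive.
(3,1): 3 > 1, 3+1 = 4, does not pass → Negative.
(10,9): 10 > 9, 10+9 = 19, meets the rule → Positive.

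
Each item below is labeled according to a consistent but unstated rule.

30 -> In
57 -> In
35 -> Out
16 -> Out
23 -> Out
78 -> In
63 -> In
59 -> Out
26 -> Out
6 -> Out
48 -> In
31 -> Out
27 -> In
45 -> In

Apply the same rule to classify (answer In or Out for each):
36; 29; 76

The simplest hypothesis consistent with all the labels is: multiple of 3 AND at least 16.
36 → 36 = 3·12, 36 ≥ 16 → In. 29 → 29 = 3·9 + 2, 29 ≥ 16 → Out. 76 → 76 = 3·25 + 1, 76 ≥ 16 → Out.

In, Out, Out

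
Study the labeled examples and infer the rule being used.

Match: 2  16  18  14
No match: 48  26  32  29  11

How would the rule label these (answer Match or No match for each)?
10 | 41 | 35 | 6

One predicate separates the groups cleanly: even AND at most 18.

Match, No match, No match, Match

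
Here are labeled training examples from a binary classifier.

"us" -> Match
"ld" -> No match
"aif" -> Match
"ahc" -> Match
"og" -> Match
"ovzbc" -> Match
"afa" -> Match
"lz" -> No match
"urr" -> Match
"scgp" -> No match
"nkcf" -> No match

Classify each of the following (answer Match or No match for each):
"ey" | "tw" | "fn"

The rule appears to be: starts with a vowel.
"ey" — starts with 'e', hence Match. "tw" — starts with 't', hence No match. "fn" — starts with 'f', hence No match.

Match, No match, No match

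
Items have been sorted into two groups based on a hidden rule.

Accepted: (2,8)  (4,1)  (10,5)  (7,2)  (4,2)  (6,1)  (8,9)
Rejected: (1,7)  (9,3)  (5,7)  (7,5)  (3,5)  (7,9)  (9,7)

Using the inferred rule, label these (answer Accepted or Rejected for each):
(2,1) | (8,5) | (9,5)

Looking at the examples, the only property every 'Accepted' case has and every 'Rejected' case lacks is: product is even.
Accepted: (2,1), since 2·1 = 2. Accepted: (8,5), since 8·5 = 40. Rejected: (9,5), since 9·5 = 45.

Accepted, Accepted, Rejected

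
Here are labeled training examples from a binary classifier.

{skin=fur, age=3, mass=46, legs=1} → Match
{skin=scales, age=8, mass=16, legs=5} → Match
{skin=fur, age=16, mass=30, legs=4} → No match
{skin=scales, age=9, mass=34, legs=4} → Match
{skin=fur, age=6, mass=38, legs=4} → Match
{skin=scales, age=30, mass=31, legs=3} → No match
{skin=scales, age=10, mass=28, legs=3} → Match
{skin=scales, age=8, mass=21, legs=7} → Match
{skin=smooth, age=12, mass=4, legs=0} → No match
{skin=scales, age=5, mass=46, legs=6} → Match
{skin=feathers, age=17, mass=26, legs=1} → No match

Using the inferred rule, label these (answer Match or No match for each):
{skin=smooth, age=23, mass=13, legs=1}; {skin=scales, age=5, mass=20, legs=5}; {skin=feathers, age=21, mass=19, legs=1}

No match, Match, No match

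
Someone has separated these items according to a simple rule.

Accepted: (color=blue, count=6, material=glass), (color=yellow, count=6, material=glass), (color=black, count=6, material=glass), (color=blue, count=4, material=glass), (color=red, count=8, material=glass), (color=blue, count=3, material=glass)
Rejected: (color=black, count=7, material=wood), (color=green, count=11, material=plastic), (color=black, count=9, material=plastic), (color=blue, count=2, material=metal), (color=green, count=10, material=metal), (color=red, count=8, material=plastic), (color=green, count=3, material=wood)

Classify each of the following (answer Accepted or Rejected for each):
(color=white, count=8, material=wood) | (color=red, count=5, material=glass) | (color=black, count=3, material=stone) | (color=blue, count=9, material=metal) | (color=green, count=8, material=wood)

Rule: material is glass. This holds for each 'Accepted' example and fails for each 'Rejected' one.
Rejected: (color=white, count=8, material=wood), since material is wood.
Accepted: (color=red, count=5, material=glass), since material is glass.
Rejected: (color=black, count=3, material=stone), since material is stone.
Rejected: (color=blue, count=9, material=metal), since material is metal.
Rejected: (color=green, count=8, material=wood), since material is wood.

Rejected, Accepted, Rejected, Rejected, Rejected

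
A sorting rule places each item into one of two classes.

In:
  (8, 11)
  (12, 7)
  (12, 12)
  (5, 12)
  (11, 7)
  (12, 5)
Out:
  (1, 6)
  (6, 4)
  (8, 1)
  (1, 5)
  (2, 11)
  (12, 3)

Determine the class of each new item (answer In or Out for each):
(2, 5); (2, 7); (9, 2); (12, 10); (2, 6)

The distinguishing property — sum ≥ 17 — holds for all the 'In' cases and none of the 'Out' cases.
(2, 5): 2+5 = 7, lacks this property → Out.
(2, 7): 2+7 = 9, lacks this property → Out.
(9, 2): 9+2 = 11, lacks this property → Out.
(12, 10): 12+10 = 22, matches → In.
(2, 6): 2+6 = 8, lacks this property → Out.

Out, Out, Out, In, Out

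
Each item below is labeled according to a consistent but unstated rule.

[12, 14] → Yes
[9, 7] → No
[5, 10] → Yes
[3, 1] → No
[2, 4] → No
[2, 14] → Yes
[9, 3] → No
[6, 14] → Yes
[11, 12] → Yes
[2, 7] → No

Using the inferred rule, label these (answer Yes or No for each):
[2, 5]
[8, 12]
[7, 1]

The common property of the 'Yes' items is: second ≥ 9. No 'No' item has it.
[2, 5]: second 5 — doesn't qualify, so No.
[8, 12]: second 12 — has this property, so Yes.
[7, 1]: second 1 — doesn't qualify, so No.

No, Yes, No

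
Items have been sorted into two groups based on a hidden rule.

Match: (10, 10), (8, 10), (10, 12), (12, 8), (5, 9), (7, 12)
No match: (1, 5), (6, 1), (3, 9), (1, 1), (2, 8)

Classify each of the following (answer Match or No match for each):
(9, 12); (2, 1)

Match, No match

The pattern is that an item is 'Match' exactly when: sum ≥ 14.
(9, 12) — 9+12 = 21, hence Match. (2, 1) — 2+1 = 3, hence No match.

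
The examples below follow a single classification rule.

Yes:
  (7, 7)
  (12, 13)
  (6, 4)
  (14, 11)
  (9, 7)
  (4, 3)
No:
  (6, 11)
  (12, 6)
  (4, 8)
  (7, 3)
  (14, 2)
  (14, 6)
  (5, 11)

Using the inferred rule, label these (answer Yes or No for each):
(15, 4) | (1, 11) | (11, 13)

No, No, Yes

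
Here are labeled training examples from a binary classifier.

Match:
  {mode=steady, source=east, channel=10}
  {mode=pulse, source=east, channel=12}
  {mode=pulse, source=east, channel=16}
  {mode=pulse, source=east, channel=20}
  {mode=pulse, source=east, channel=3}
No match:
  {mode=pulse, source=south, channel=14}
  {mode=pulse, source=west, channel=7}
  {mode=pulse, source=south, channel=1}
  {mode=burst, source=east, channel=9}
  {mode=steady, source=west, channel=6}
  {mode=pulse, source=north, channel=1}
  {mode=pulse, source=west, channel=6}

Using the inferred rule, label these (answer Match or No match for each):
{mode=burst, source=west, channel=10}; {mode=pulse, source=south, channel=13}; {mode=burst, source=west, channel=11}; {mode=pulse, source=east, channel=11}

No match, No match, No match, Match

A rule that fits every label: source is east AND channel ≠ 9 — true of each 'Match' example, false of each 'No match' one.
{mode=burst, source=west, channel=10}: source is west, channel = 10 — doesn't qualify, so No match.
{mode=pulse, source=south, channel=13}: source is south, channel = 13 — doesn't qualify, so No match.
{mode=burst, source=west, channel=11}: source is west, channel = 11 — doesn't qualify, so No match.
{mode=pulse, source=east, channel=11}: source is east, channel = 11 — has this property, so Match.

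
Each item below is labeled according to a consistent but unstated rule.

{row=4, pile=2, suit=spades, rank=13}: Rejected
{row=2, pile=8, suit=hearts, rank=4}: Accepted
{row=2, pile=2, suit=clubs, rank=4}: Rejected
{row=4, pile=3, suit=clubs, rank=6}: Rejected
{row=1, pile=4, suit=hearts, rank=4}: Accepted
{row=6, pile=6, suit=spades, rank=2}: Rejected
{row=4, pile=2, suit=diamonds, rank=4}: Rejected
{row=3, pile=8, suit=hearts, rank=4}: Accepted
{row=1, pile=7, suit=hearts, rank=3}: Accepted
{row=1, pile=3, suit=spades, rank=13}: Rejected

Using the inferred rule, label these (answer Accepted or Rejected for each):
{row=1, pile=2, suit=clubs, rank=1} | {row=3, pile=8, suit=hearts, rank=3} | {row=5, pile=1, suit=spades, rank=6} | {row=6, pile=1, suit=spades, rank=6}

Checking candidate rules against both groups, what survives is: suit is hearts.
{row=1, pile=2, suit=clubs, rank=1} → suit is clubs → Rejected. {row=3, pile=8, suit=hearts, rank=3} → suit is hearts → Accepted. {row=5, pile=1, suit=spades, rank=6} → suit is spades → Rejected. {row=6, pile=1, suit=spades, rank=6} → suit is spades → Rejected.

Rejected, Accepted, Rejected, Rejected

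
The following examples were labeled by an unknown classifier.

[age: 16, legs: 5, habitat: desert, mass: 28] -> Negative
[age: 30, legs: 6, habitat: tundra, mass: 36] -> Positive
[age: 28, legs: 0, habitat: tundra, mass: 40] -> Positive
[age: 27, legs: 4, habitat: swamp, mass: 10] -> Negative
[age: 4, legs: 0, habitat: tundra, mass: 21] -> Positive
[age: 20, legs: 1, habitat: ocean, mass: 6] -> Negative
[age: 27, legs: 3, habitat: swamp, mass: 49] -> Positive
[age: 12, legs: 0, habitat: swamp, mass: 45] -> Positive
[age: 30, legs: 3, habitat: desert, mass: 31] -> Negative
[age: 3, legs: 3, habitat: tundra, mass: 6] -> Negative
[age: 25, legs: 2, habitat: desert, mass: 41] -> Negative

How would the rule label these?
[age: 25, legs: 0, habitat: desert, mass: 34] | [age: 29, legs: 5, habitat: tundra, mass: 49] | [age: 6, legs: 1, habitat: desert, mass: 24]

All 'Positive' examples share one property — habitat is not desert AND mass ≥ 21 — and every 'Negative' example lacks it.
[age: 25, legs: 0, habitat: desert, mass: 34] — habitat is desert, mass = 34, hence Negative.
[age: 29, legs: 5, habitat: tundra, mass: 49] — habitat is tundra, mass = 49, hence Positive.
[age: 6, legs: 1, habitat: desert, mass: 24] — habitat is desert, mass = 24, hence Negative.

Negative, Positive, Negative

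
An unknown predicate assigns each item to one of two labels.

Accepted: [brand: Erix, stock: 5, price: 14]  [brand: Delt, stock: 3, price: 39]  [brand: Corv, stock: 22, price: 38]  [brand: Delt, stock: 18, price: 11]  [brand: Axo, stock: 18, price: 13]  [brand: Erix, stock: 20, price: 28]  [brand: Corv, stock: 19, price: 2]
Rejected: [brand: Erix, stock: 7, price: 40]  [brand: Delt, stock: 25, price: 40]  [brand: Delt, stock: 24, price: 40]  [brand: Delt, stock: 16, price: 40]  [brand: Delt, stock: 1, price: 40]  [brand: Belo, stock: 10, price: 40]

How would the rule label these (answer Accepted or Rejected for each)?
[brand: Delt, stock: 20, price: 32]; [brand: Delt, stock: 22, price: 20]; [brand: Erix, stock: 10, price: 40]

Accepted, Accepted, Rejected

'Accepted' ⟺ price ≤ 39.
[brand: Delt, stock: 20, price: 32] → price = 32 → Accepted.
[brand: Delt, stock: 22, price: 20] → price = 20 → Accepted.
[brand: Erix, stock: 10, price: 40] → price = 40 → Rejected.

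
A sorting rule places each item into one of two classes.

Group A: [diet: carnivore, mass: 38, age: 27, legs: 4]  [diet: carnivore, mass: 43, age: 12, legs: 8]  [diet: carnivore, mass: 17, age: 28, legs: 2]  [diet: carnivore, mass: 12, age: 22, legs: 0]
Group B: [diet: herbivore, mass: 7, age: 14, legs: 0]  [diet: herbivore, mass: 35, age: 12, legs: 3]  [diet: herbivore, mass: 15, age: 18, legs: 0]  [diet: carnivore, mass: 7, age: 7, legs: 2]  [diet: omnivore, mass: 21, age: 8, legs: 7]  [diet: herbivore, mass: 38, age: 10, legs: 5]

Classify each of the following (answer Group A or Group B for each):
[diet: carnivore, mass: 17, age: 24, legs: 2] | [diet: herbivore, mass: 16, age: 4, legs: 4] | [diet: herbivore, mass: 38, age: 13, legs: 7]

Rule: diet is carnivore AND age ≥ 8. This holds for each 'Group A' example and fails for each 'Group B' one.
[diet: carnivore, mass: 17, age: 24, legs: 2] — diet is carnivore, age = 24, hence Group A. [diet: herbivore, mass: 16, age: 4, legs: 4] — diet is herbivore, age = 4, hence Group B. [diet: herbivore, mass: 38, age: 13, legs: 7] — diet is herbivore, age = 13, hence Group B.

Group A, Group B, Group B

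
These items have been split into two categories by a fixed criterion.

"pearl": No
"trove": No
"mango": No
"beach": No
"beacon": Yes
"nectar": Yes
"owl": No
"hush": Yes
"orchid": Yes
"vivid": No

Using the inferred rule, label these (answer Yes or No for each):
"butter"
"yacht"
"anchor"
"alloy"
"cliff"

Yes, No, Yes, No, No

A rule that fits every label: even length — true of each 'Yes' example, false of each 'No' one.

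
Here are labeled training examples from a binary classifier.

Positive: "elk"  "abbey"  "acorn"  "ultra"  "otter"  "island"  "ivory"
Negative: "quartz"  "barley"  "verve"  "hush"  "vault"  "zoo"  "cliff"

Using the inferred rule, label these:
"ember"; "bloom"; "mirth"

Positive, Negative, Negative

Looking at the examples, the only property every 'Positive' case has and every 'Negative' case lacks is: starts with a vowel.
Positive: "ember", since starts with 'e'. Negative: "bloom", since starts with 'b'. Negative: "mirth", since starts with 'm'.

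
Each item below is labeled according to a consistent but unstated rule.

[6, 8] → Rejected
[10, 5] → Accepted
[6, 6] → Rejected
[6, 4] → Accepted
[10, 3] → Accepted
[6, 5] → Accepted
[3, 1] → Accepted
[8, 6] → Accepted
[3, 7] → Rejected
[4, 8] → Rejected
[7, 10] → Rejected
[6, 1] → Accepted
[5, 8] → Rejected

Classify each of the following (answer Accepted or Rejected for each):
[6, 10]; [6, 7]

Rejected, Rejected

The simplest hypothesis consistent with all the labels is: first > second.
Rejected: [6, 10], since 6 < 10. Rejected: [6, 7], since 6 < 7.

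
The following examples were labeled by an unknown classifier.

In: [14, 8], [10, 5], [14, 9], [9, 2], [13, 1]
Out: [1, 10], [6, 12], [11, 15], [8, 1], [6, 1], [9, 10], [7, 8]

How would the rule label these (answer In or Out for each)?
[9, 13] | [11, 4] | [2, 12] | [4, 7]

Out, In, Out, Out

The rule appears to be: first > second AND sum ≥ 11.
[9, 13] — 9 < 13, 9+13 = 22, hence Out.
[11, 4] — 11 > 4, 11+4 = 15, hence In.
[2, 12] — 2 < 12, 2+12 = 14, hence Out.
[4, 7] — 4 < 7, 4+7 = 11, hence Out.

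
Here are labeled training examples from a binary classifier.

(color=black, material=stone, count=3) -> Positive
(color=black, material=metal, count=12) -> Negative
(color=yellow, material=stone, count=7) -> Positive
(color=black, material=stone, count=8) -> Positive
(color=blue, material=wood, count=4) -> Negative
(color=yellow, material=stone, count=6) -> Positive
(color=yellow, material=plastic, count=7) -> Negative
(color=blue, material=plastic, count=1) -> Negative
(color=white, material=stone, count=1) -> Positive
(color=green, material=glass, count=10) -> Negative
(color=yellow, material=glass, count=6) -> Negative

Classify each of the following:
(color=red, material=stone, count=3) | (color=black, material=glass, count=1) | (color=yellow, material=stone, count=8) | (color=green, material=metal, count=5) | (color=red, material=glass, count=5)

Positive, Negative, Positive, Negative, Negative

A rule that fits every label: material is stone — true of each 'Positive' example, false of each 'Negative' one.
(color=red, material=stone, count=3): material is stone, matches → Positive.
(color=black, material=glass, count=1): material is glass, does not satisfy this → Negative.
(color=yellow, material=stone, count=8): material is stone, matches → Positive.
(color=green, material=metal, count=5): material is metal, does not satisfy this → Negative.
(color=red, material=glass, count=5): material is glass, does not satisfy this → Negative.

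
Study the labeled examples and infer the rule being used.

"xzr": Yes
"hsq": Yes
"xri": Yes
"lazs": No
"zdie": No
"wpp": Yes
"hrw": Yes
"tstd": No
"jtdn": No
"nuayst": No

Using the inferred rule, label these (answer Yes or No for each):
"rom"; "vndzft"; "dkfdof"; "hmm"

Rule: odd length. This holds for each 'Yes' example and fails for each 'No' one.
Yes: "rom", since length 3. No: "vndzft", since length 6. No: "dkfdof", since length 6. Yes: "hmm", since length 3.

Yes, No, No, Yes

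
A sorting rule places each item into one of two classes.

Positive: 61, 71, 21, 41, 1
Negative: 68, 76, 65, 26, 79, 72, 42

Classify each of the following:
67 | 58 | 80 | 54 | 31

Negative, Negative, Negative, Negative, Positive

The simplest hypothesis consistent with all the labels is: ends in digit 1.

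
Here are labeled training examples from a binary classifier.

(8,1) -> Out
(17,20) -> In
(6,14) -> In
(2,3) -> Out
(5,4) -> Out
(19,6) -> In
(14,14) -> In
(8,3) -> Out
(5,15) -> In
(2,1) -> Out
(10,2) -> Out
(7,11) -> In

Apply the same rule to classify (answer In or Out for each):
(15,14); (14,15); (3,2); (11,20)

The classifier is using: sum ≥ 18.

In, In, Out, In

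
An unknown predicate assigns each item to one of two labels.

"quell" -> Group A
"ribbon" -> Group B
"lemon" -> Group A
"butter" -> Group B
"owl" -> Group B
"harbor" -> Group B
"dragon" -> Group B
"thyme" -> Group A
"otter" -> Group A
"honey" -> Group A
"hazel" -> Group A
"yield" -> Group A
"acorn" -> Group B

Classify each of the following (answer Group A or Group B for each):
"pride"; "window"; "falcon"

The common property of the 'Group A' items is: odd length AND contains 'e'. No 'Group B' item has it.
Group A: "pride", since length 5, has 'e'.
Group B: "window", since length 6, no 'e'.
Group B: "falcon", since length 6, no 'e'.

Group A, Group B, Group B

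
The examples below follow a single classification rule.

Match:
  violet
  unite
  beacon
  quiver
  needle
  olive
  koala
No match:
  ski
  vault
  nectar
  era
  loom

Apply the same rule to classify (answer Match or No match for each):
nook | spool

A rule that fits every label: has ≥ 3 vowels — true of each 'Match' example, false of each 'No match' one.
nook: No match (2 vowels).
spool: No match (2 vowels).

No match, No match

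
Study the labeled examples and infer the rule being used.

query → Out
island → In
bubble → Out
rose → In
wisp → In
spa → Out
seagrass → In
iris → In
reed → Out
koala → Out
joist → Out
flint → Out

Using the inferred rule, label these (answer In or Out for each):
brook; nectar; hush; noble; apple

Out, Out, In, Out, Out

Rule: even length AND contains 's'. This holds for each 'In' example and fails for each 'Out' one.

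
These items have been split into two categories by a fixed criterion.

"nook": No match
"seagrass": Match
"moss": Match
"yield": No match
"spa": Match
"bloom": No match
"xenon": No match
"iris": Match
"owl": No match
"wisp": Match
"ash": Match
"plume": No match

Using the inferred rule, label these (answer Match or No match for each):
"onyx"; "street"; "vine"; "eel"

No match, Match, No match, No match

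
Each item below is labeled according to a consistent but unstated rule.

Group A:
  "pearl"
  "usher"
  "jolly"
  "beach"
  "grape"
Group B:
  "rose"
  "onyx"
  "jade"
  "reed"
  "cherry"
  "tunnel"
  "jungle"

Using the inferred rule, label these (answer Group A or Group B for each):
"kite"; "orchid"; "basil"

Rule: odd length. This holds for each 'Group A' example and fails for each 'Group B' one.
Group B: "kite", since length 4.
Group B: "orchid", since length 6.
Group A: "basil", since length 5.

Group B, Group B, Group A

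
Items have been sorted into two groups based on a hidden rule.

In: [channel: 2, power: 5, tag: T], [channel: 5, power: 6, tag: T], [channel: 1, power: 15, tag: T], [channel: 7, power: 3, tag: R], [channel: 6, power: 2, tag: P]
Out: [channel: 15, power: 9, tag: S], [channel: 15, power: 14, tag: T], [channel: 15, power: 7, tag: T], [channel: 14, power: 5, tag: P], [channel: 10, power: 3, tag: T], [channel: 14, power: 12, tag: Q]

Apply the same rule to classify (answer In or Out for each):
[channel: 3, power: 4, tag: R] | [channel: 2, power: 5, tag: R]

In, In

All 'In' examples share one property — channel ≤ 7 — and every 'Out' example lacks it.
[channel: 3, power: 4, tag: R]: channel = 3, satisfies this → In. [channel: 2, power: 5, tag: R]: channel = 2, satisfies this → In.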